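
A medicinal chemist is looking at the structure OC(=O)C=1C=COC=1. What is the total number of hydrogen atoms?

4

Walk through each heavy atom and fill implicit hydrogens from standard valence (C 4, N 3, O 2, S 2, halogen 1):
  atom 1: O, bond orders sum to 1 (valence 2) → 1 H
  atom 2: C, bond orders sum to 4 (valence 4) → 0 H
  atom 3: O, bond orders sum to 2 (valence 2) → 0 H
  atom 4: C, bond orders sum to 4 (valence 4) → 0 H
  atom 5: C, bond orders sum to 3 (valence 4) → 1 H
  atom 6: C, bond orders sum to 3 (valence 4) → 1 H
  atom 7: O, bond orders sum to 2 (valence 2) → 0 H
  atom 8: C, bond orders sum to 3 (valence 4) → 1 H
Total hydrogens: 4.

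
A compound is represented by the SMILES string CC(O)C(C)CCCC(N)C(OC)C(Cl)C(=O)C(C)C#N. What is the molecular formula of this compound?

Walk through each heavy atom and fill implicit hydrogens from standard valence (C 4, N 3, O 2, S 2, halogen 1):
  atom 1: C, bond orders sum to 1 (valence 4) → 3 H
  atom 2: C, bond orders sum to 3 (valence 4) → 1 H
  atom 3: O, bond orders sum to 1 (valence 2) → 1 H
  atom 4: C, bond orders sum to 3 (valence 4) → 1 H
  atom 5: C, bond orders sum to 1 (valence 4) → 3 H
  atom 6: C, bond orders sum to 2 (valence 4) → 2 H
  atom 7: C, bond orders sum to 2 (valence 4) → 2 H
  atom 8: C, bond orders sum to 2 (valence 4) → 2 H
  atom 9: C, bond orders sum to 3 (valence 4) → 1 H
  atom 10: N, bond orders sum to 1 (valence 3) → 2 H
  atom 11: C, bond orders sum to 3 (valence 4) → 1 H
  atom 12: O, bond orders sum to 2 (valence 2) → 0 H
  atom 13: C, bond orders sum to 1 (valence 4) → 3 H
  atom 14: C, bond orders sum to 3 (valence 4) → 1 H
  atom 15: Cl (halogen, monovalent) → 0 H
  atom 16: C, bond orders sum to 4 (valence 4) → 0 H
  atom 17: O, bond orders sum to 2 (valence 2) → 0 H
  atom 18: C, bond orders sum to 3 (valence 4) → 1 H
  atom 19: C, bond orders sum to 1 (valence 4) → 3 H
  atom 20: C, bond orders sum to 4 (valence 4) → 0 H
  atom 21: N, bond orders sum to 3 (valence 3) → 0 H
Totals → C:15, H:27, Cl:1, N:2, O:3.

C15H27ClN2O3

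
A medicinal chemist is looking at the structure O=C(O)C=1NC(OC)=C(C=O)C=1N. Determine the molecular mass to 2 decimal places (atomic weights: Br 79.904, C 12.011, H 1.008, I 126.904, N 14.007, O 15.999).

184.15 g/mol

First, the molecular formula is C7H8N2O4 (counting implicit H from valence).
  C: 7 × 12.011 = 84.077
  H: 8 × 1.008 = 8.064
  N: 2 × 14.007 = 28.014
  O: 4 × 15.999 = 63.996
Sum: 7×12.011 + 8×1.008 + 2×14.007 + 4×15.999 = 184.151 → 184.15 g/mol.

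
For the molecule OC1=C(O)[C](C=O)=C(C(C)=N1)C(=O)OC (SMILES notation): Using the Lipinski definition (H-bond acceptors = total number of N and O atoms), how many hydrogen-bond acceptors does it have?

N atoms: 1; O atoms: 5.
Lipinski HBA = 1 + 5 = 6.

6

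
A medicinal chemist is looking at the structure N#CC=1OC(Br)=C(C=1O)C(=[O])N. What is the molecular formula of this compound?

Walk through each heavy atom and fill implicit hydrogens from standard valence (C 4, N 3, O 2, S 2, halogen 1):
  atom 1: N, bond orders sum to 3 (valence 3) → 0 H
  atom 2: C, bond orders sum to 4 (valence 4) → 0 H
  atom 3: C, bond orders sum to 4 (valence 4) → 0 H
  atom 4: O, bond orders sum to 2 (valence 2) → 0 H
  atom 5: C, bond orders sum to 4 (valence 4) → 0 H
  atom 6: Br (halogen, monovalent) → 0 H
  atom 7: C, bond orders sum to 4 (valence 4) → 0 H
  atom 8: C, bond orders sum to 4 (valence 4) → 0 H
  atom 9: O, bond orders sum to 1 (valence 2) → 1 H
  atom 10: C, bond orders sum to 4 (valence 4) → 0 H
  atom 11: O with explicit H count 0
  atom 12: N, bond orders sum to 1 (valence 3) → 2 H
Totals → C:6, H:3, Br:1, N:2, O:3.
In Hill order: C6H3BrN2O3.

C6H3BrN2O3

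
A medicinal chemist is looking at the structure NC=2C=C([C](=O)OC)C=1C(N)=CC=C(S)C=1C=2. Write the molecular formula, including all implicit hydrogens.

Walk through each heavy atom and fill implicit hydrogens from standard valence (C 4, N 3, O 2, S 2, halogen 1):
  atom 1: N, bond orders sum to 1 (valence 3) → 2 H
  atom 2: C, bond orders sum to 4 (valence 4) → 0 H
  atom 3: C, bond orders sum to 3 (valence 4) → 1 H
  atom 4: C, bond orders sum to 4 (valence 4) → 0 H
  atom 5: C with explicit H count 0
  atom 6: O, bond orders sum to 2 (valence 2) → 0 H
  atom 7: O, bond orders sum to 2 (valence 2) → 0 H
  atom 8: C, bond orders sum to 1 (valence 4) → 3 H
  atom 9: C, bond orders sum to 4 (valence 4) → 0 H
  atom 10: C, bond orders sum to 4 (valence 4) → 0 H
  atom 11: N, bond orders sum to 1 (valence 3) → 2 H
  atom 12: C, bond orders sum to 3 (valence 4) → 1 H
  atom 13: C, bond orders sum to 3 (valence 4) → 1 H
  atom 14: C, bond orders sum to 4 (valence 4) → 0 H
  atom 15: S, bond orders sum to 1 (valence 2) → 1 H
  atom 16: C, bond orders sum to 4 (valence 4) → 0 H
  atom 17: C, bond orders sum to 3 (valence 4) → 1 H
Totals → C:12, H:12, N:2, O:2, S:1.

C12H12N2O2S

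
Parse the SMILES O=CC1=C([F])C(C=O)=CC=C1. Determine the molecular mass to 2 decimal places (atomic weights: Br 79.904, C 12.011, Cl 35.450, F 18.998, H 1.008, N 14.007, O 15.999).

152.12 g/mol

First, the molecular formula is C8H5FO2 (counting implicit H from valence).
  C: 8 × 12.011 = 96.088
  F: 1 × 18.998 = 18.998
  H: 5 × 1.008 = 5.040
  O: 2 × 15.999 = 31.998
Sum: 8×12.011 + 1×18.998 + 5×1.008 + 2×15.999 = 152.124 → 152.12 g/mol.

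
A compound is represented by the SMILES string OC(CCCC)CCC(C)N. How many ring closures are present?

In SMILES, each pair of matching ring-closure digits denotes one ring-closing bond; the number of such bonds equals the number of independent rings.
Ring-closure bonds here: 0.

0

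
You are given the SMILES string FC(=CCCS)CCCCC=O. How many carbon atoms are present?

9

Count every carbon token in the SMILES (each C, including those in ring-closure positions and inside branches).
Carbon count: 9.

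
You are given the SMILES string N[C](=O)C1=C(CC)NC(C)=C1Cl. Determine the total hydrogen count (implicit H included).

Walk through each heavy atom and fill implicit hydrogens from standard valence (C 4, N 3, O 2, S 2, halogen 1):
  atom 1: N, bond orders sum to 1 (valence 3) → 2 H
  atom 2: C with explicit H count 0
  atom 3: O, bond orders sum to 2 (valence 2) → 0 H
  atom 4: C, bond orders sum to 4 (valence 4) → 0 H
  atom 5: C, bond orders sum to 4 (valence 4) → 0 H
  atom 6: C, bond orders sum to 2 (valence 4) → 2 H
  atom 7: C, bond orders sum to 1 (valence 4) → 3 H
  atom 8: N, bond orders sum to 2 (valence 3) → 1 H
  atom 9: C, bond orders sum to 4 (valence 4) → 0 H
  atom 10: C, bond orders sum to 1 (valence 4) → 3 H
  atom 11: C, bond orders sum to 4 (valence 4) → 0 H
  atom 12: Cl (halogen, monovalent) → 0 H
Total hydrogens: 11.

11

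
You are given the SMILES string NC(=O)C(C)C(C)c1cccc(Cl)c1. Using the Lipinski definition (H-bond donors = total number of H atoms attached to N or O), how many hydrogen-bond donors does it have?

Donors: find every N or O and count the H atoms it carries.
  atom 1 (N): bond orders sum to 1 → 2 H
  atom 3 (O): bond orders sum to 2 → 0 H
Lipinski HBD = 2.

2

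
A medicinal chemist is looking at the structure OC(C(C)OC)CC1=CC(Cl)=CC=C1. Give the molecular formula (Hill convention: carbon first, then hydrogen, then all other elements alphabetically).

C11H15ClO2

Walk through each heavy atom and fill implicit hydrogens from standard valence (C 4, N 3, O 2, S 2, halogen 1):
  atom 1: O, bond orders sum to 1 (valence 2) → 1 H
  atom 2: C, bond orders sum to 3 (valence 4) → 1 H
  atom 3: C, bond orders sum to 3 (valence 4) → 1 H
  atom 4: C, bond orders sum to 1 (valence 4) → 3 H
  atom 5: O, bond orders sum to 2 (valence 2) → 0 H
  atom 6: C, bond orders sum to 1 (valence 4) → 3 H
  atom 7: C, bond orders sum to 2 (valence 4) → 2 H
  atom 8: C, bond orders sum to 4 (valence 4) → 0 H
  atom 9: C, bond orders sum to 3 (valence 4) → 1 H
  atom 10: C, bond orders sum to 4 (valence 4) → 0 H
  atom 11: Cl (halogen, monovalent) → 0 H
  atom 12: C, bond orders sum to 3 (valence 4) → 1 H
  atom 13: C, bond orders sum to 3 (valence 4) → 1 H
  atom 14: C, bond orders sum to 3 (valence 4) → 1 H
Totals → C:11, H:15, Cl:1, O:2.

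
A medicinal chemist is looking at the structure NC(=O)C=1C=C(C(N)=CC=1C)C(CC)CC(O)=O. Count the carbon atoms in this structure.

Count every carbon token in the SMILES (each C, including those in ring-closure positions and inside branches).
Carbon count: 13.

13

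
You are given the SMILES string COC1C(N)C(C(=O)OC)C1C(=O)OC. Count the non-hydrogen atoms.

15

Every atom symbol written in the SMILES (organic subset) is one heavy atom; implicit H are not written.
Heavy atoms by element → C:9, N:1, O:5.
Total: 15.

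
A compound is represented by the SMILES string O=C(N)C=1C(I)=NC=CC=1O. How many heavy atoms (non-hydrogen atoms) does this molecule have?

Every atom symbol written in the SMILES (organic subset) is one heavy atom; implicit H are not written.
Heavy atoms by element → C:6, I:1, N:2, O:2.
Total: 11.

11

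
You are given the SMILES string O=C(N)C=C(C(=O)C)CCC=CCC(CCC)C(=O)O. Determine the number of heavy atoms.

Every atom symbol written in the SMILES (organic subset) is one heavy atom; implicit H are not written.
Heavy atoms by element → C:15, N:1, O:4.
Total: 20.

20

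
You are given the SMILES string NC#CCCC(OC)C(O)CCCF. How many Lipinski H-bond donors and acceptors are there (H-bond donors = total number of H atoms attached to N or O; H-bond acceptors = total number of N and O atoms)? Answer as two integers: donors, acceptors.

Donors: find every N or O and count the H atoms it carries.
  atom 1 (N): bond orders sum to 1 → 2 H
  atom 7 (O): bond orders sum to 2 → 0 H
  atom 10 (O): bond orders sum to 1 → 1 H
Lipinski HBD = 3.
Acceptors: N atoms = 1, O atoms = 2 → HBA = 3.

3, 3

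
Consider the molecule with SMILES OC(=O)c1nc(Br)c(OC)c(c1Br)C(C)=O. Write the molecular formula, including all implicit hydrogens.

C9H7Br2NO4

Walk through each heavy atom and fill implicit hydrogens from standard valence (C 4, N 3, O 2, S 2, halogen 1); for lowercase aromatic atoms, an aromatic c carries 1 H when it has two neighbours and 0 H with three, and aromatic n carries 0 H:
  atom 1: O, bond orders sum to 1 (valence 2) → 1 H
  atom 2: C, bond orders sum to 4 (valence 4) → 0 H
  atom 3: O, bond orders sum to 2 (valence 2) → 0 H
  atom 4: aromatic c, 3 neighbours → 0 H
  atom 5: aromatic n, 2 neighbours → 0 H
  atom 6: aromatic c, 3 neighbours → 0 H
  atom 7: Br (halogen, monovalent) → 0 H
  atom 8: aromatic c, 3 neighbours → 0 H
  atom 9: O, bond orders sum to 2 (valence 2) → 0 H
  atom 10: C, bond orders sum to 1 (valence 4) → 3 H
  atom 11: aromatic c, 3 neighbours → 0 H
  atom 12: aromatic c, 3 neighbours → 0 H
  atom 13: Br (halogen, monovalent) → 0 H
  atom 14: C, bond orders sum to 4 (valence 4) → 0 H
  atom 15: C, bond orders sum to 1 (valence 4) → 3 H
  atom 16: O, bond orders sum to 2 (valence 2) → 0 H
Totals → C:9, H:7, Br:2, N:1, O:4.
In Hill order: C9H7Br2NO4.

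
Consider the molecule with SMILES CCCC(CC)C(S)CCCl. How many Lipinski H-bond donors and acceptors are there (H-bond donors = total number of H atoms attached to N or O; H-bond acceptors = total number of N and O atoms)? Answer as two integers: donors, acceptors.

Donors: find every N or O and count the H atoms it carries.
  (no N or O atoms present)
Lipinski HBD = 0.
Acceptors: N atoms = 0, O atoms = 0 → HBA = 0.

0, 0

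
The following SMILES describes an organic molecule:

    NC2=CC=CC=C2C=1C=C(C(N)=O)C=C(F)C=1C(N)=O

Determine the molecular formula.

Walk through each heavy atom and fill implicit hydrogens from standard valence (C 4, N 3, O 2, S 2, halogen 1):
  atom 1: N, bond orders sum to 1 (valence 3) → 2 H
  atom 2: C, bond orders sum to 4 (valence 4) → 0 H
  atom 3: C, bond orders sum to 3 (valence 4) → 1 H
  atom 4: C, bond orders sum to 3 (valence 4) → 1 H
  atom 5: C, bond orders sum to 3 (valence 4) → 1 H
  atom 6: C, bond orders sum to 3 (valence 4) → 1 H
  atom 7: C, bond orders sum to 4 (valence 4) → 0 H
  atom 8: C, bond orders sum to 4 (valence 4) → 0 H
  atom 9: C, bond orders sum to 3 (valence 4) → 1 H
  atom 10: C, bond orders sum to 4 (valence 4) → 0 H
  atom 11: C, bond orders sum to 4 (valence 4) → 0 H
  atom 12: N, bond orders sum to 1 (valence 3) → 2 H
  atom 13: O, bond orders sum to 2 (valence 2) → 0 H
  atom 14: C, bond orders sum to 3 (valence 4) → 1 H
  atom 15: C, bond orders sum to 4 (valence 4) → 0 H
  atom 16: F (halogen, monovalent) → 0 H
  atom 17: C, bond orders sum to 4 (valence 4) → 0 H
  atom 18: C, bond orders sum to 4 (valence 4) → 0 H
  atom 19: N, bond orders sum to 1 (valence 3) → 2 H
  atom 20: O, bond orders sum to 2 (valence 2) → 0 H
Totals → C:14, H:12, F:1, N:3, O:2.
In Hill order: C14H12FN3O2.

C14H12FN3O2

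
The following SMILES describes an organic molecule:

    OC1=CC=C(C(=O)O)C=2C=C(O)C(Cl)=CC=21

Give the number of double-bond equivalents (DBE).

Molecular formula: C11H7ClO4.
DoU = (2C + 2 + N − H − X) / 2, where X is the halogen count and O/S are ignored.
    = (2·11 + 2 + 0 − 7 − 1) / 2 = 16 / 2 = 8.

8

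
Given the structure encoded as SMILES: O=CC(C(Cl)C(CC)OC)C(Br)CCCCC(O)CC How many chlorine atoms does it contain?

Scan the SMILES for Cl atoms (remember two-letter symbols like Cl and Br are single atoms).
Chlorine count: 1.

1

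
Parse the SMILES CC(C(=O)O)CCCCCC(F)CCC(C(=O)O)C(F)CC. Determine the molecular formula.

C16H28F2O4

Walk through each heavy atom and fill implicit hydrogens from standard valence (C 4, N 3, O 2, S 2, halogen 1):
  atom 1: C, bond orders sum to 1 (valence 4) → 3 H
  atom 2: C, bond orders sum to 3 (valence 4) → 1 H
  atom 3: C, bond orders sum to 4 (valence 4) → 0 H
  atom 4: O, bond orders sum to 2 (valence 2) → 0 H
  atom 5: O, bond orders sum to 1 (valence 2) → 1 H
  atom 6: C, bond orders sum to 2 (valence 4) → 2 H
  atom 7: C, bond orders sum to 2 (valence 4) → 2 H
  atom 8: C, bond orders sum to 2 (valence 4) → 2 H
  atom 9: C, bond orders sum to 2 (valence 4) → 2 H
  atom 10: C, bond orders sum to 2 (valence 4) → 2 H
  atom 11: C, bond orders sum to 3 (valence 4) → 1 H
  atom 12: F (halogen, monovalent) → 0 H
  atom 13: C, bond orders sum to 2 (valence 4) → 2 H
  atom 14: C, bond orders sum to 2 (valence 4) → 2 H
  atom 15: C, bond orders sum to 3 (valence 4) → 1 H
  atom 16: C, bond orders sum to 4 (valence 4) → 0 H
  atom 17: O, bond orders sum to 2 (valence 2) → 0 H
  atom 18: O, bond orders sum to 1 (valence 2) → 1 H
  atom 19: C, bond orders sum to 3 (valence 4) → 1 H
  atom 20: F (halogen, monovalent) → 0 H
  atom 21: C, bond orders sum to 2 (valence 4) → 2 H
  atom 22: C, bond orders sum to 1 (valence 4) → 3 H
Totals → C:16, H:28, F:2, O:4.
In Hill order: C16H28F2O4.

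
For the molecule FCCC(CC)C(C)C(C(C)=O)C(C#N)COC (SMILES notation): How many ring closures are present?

In SMILES, each pair of matching ring-closure digits denotes one ring-closing bond; the number of such bonds equals the number of independent rings.
Ring-closure bonds here: 0.

0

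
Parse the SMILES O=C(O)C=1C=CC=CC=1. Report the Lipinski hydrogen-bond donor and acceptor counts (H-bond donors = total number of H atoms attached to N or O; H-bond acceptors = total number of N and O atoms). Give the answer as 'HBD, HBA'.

Donors: find every N or O and count the H atoms it carries.
  atom 1 (O): bond orders sum to 2 → 0 H
  atom 3 (O): bond orders sum to 1 → 1 H
Lipinski HBD = 1.
Acceptors: N atoms = 0, O atoms = 2 → HBA = 2.

1, 2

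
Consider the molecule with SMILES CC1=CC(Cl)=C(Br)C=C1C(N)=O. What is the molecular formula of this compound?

C8H7BrClNO

Walk through each heavy atom and fill implicit hydrogens from standard valence (C 4, N 3, O 2, S 2, halogen 1):
  atom 1: C, bond orders sum to 1 (valence 4) → 3 H
  atom 2: C, bond orders sum to 4 (valence 4) → 0 H
  atom 3: C, bond orders sum to 3 (valence 4) → 1 H
  atom 4: C, bond orders sum to 4 (valence 4) → 0 H
  atom 5: Cl (halogen, monovalent) → 0 H
  atom 6: C, bond orders sum to 4 (valence 4) → 0 H
  atom 7: Br (halogen, monovalent) → 0 H
  atom 8: C, bond orders sum to 3 (valence 4) → 1 H
  atom 9: C, bond orders sum to 4 (valence 4) → 0 H
  atom 10: C, bond orders sum to 4 (valence 4) → 0 H
  atom 11: N, bond orders sum to 1 (valence 3) → 2 H
  atom 12: O, bond orders sum to 2 (valence 2) → 0 H
Totals → C:8, H:7, Br:1, Cl:1, N:1, O:1.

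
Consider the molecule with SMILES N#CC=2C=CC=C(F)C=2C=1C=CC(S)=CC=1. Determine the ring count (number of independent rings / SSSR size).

In SMILES, each pair of matching ring-closure digits denotes one ring-closing bond; the number of such bonds equals the number of independent rings.
Ring-closure bonds here: 2.

2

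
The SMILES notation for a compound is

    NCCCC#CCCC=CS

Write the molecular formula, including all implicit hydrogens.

C9H15NS

Walk through each heavy atom and fill implicit hydrogens from standard valence (C 4, N 3, O 2, S 2, halogen 1):
  atom 1: N, bond orders sum to 1 (valence 3) → 2 H
  atom 2: C, bond orders sum to 2 (valence 4) → 2 H
  atom 3: C, bond orders sum to 2 (valence 4) → 2 H
  atom 4: C, bond orders sum to 2 (valence 4) → 2 H
  atom 5: C, bond orders sum to 4 (valence 4) → 0 H
  atom 6: C, bond orders sum to 4 (valence 4) → 0 H
  atom 7: C, bond orders sum to 2 (valence 4) → 2 H
  atom 8: C, bond orders sum to 2 (valence 4) → 2 H
  atom 9: C, bond orders sum to 3 (valence 4) → 1 H
  atom 10: C, bond orders sum to 3 (valence 4) → 1 H
  atom 11: S, bond orders sum to 1 (valence 2) → 1 H
Totals → C:9, H:15, N:1, S:1.
In Hill order: C9H15NS.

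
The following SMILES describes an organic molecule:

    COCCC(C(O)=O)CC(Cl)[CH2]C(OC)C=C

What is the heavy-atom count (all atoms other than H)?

17

Every atom symbol written in the SMILES (organic subset) is one heavy atom; implicit H are not written.
Heavy atoms by element → C:12, Cl:1, O:4.
Total: 17.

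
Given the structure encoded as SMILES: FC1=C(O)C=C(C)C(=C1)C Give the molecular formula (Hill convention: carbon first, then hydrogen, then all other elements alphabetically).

C8H9FO

Walk through each heavy atom and fill implicit hydrogens from standard valence (C 4, N 3, O 2, S 2, halogen 1):
  atom 1: F (halogen, monovalent) → 0 H
  atom 2: C, bond orders sum to 4 (valence 4) → 0 H
  atom 3: C, bond orders sum to 4 (valence 4) → 0 H
  atom 4: O, bond orders sum to 1 (valence 2) → 1 H
  atom 5: C, bond orders sum to 3 (valence 4) → 1 H
  atom 6: C, bond orders sum to 4 (valence 4) → 0 H
  atom 7: C, bond orders sum to 1 (valence 4) → 3 H
  atom 8: C, bond orders sum to 4 (valence 4) → 0 H
  atom 9: C, bond orders sum to 3 (valence 4) → 1 H
  atom 10: C, bond orders sum to 1 (valence 4) → 3 H
Totals → C:8, H:9, F:1, O:1.
In Hill order: C8H9FO.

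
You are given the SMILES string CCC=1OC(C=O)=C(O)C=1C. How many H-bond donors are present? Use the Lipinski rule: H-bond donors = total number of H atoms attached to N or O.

1

Donors: find every N or O and count the H atoms it carries.
  atom 4 (O): bond orders sum to 2 → 0 H
  atom 7 (O): bond orders sum to 2 → 0 H
  atom 9 (O): bond orders sum to 1 → 1 H
Lipinski HBD = 1.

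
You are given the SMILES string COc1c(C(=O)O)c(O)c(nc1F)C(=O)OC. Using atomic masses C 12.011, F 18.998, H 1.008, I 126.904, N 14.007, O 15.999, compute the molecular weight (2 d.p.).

245.16 g/mol

First, the molecular formula is C9H8FNO6 (counting implicit H from valence).
  C: 9 × 12.011 = 108.099
  F: 1 × 18.998 = 18.998
  H: 8 × 1.008 = 8.064
  N: 1 × 14.007 = 14.007
  O: 6 × 15.999 = 95.994
Sum: 9×12.011 + 1×18.998 + 8×1.008 + 1×14.007 + 6×15.999 = 245.162 → 245.16 g/mol.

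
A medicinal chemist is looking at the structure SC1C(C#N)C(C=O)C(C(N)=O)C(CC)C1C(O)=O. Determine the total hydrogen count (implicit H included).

16

Walk through each heavy atom and fill implicit hydrogens from standard valence (C 4, N 3, O 2, S 2, halogen 1):
  atom 1: S, bond orders sum to 1 (valence 2) → 1 H
  atom 2: C, bond orders sum to 3 (valence 4) → 1 H
  atom 3: C, bond orders sum to 3 (valence 4) → 1 H
  atom 4: C, bond orders sum to 4 (valence 4) → 0 H
  atom 5: N, bond orders sum to 3 (valence 3) → 0 H
  atom 6: C, bond orders sum to 3 (valence 4) → 1 H
  atom 7: C, bond orders sum to 3 (valence 4) → 1 H
  atom 8: O, bond orders sum to 2 (valence 2) → 0 H
  atom 9: C, bond orders sum to 3 (valence 4) → 1 H
  atom 10: C, bond orders sum to 4 (valence 4) → 0 H
  atom 11: N, bond orders sum to 1 (valence 3) → 2 H
  atom 12: O, bond orders sum to 2 (valence 2) → 0 H
  atom 13: C, bond orders sum to 3 (valence 4) → 1 H
  atom 14: C, bond orders sum to 2 (valence 4) → 2 H
  atom 15: C, bond orders sum to 1 (valence 4) → 3 H
  atom 16: C, bond orders sum to 3 (valence 4) → 1 H
  atom 17: C, bond orders sum to 4 (valence 4) → 0 H
  atom 18: O, bond orders sum to 1 (valence 2) → 1 H
  atom 19: O, bond orders sum to 2 (valence 2) → 0 H
Total hydrogens: 16.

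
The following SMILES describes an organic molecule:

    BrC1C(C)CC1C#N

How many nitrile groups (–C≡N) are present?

The nitrile motif appears at heavy-atom position 7 in the SMILES.
Nitrile count: 1.

1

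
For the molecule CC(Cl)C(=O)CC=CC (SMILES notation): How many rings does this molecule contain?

0

In SMILES, each pair of matching ring-closure digits denotes one ring-closing bond; the number of such bonds equals the number of independent rings.
Ring-closure bonds here: 0.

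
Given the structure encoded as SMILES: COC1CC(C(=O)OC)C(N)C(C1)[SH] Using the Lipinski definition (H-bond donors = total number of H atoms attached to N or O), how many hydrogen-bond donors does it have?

2

Donors: find every N or O and count the H atoms it carries.
  atom 2 (O): bond orders sum to 2 → 0 H
  atom 7 (O): bond orders sum to 2 → 0 H
  atom 8 (O): bond orders sum to 2 → 0 H
  atom 11 (N): bond orders sum to 1 → 2 H
Lipinski HBD = 2.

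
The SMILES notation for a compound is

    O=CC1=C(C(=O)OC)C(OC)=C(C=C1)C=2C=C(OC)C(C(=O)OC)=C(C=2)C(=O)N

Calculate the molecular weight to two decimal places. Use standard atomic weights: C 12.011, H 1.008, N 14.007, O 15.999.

401.37 g/mol

First, the molecular formula is C20H19NO8 (counting implicit H from valence).
  C: 20 × 12.011 = 240.220
  H: 19 × 1.008 = 19.152
  N: 1 × 14.007 = 14.007
  O: 8 × 15.999 = 127.992
Sum: 20×12.011 + 19×1.008 + 1×14.007 + 8×15.999 = 401.371 → 401.37 g/mol.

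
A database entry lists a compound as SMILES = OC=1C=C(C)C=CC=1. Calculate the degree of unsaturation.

4

Degree of unsaturation = (number of rings) + (number of π bonds).
Ring closures in the SMILES: 1.
π bonds: 3 double bonds (each 1 DoU) → 3 DoU from unsaturation.
Total DoU = 1 + 3 = 4.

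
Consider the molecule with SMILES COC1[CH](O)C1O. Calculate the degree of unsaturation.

Degree of unsaturation = (number of rings) + (number of π bonds).
Ring closures in the SMILES: 1.
π bonds: none → 0 DoU from unsaturation.
Total DoU = 1 + 0 = 1.

1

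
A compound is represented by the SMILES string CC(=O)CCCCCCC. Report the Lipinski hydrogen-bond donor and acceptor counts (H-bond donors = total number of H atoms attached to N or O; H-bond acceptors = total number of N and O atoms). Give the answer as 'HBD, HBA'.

Donors: find every N or O and count the H atoms it carries.
  atom 3 (O): bond orders sum to 2 → 0 H
Lipinski HBD = 0.
Acceptors: N atoms = 0, O atoms = 1 → HBA = 1.

0, 1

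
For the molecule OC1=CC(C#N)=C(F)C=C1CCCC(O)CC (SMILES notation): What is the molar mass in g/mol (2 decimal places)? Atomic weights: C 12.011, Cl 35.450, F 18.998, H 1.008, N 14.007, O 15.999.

237.27 g/mol

First, the molecular formula is C13H16FNO2 (counting implicit H from valence).
  C: 13 × 12.011 = 156.143
  F: 1 × 18.998 = 18.998
  H: 16 × 1.008 = 16.128
  N: 1 × 14.007 = 14.007
  O: 2 × 15.999 = 31.998
Sum: 13×12.011 + 1×18.998 + 16×1.008 + 1×14.007 + 2×15.999 = 237.274 → 237.27 g/mol.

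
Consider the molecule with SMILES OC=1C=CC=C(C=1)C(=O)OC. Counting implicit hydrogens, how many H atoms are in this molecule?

8

Walk through each heavy atom and fill implicit hydrogens from standard valence (C 4, N 3, O 2, S 2, halogen 1):
  atom 1: O, bond orders sum to 1 (valence 2) → 1 H
  atom 2: C, bond orders sum to 4 (valence 4) → 0 H
  atom 3: C, bond orders sum to 3 (valence 4) → 1 H
  atom 4: C, bond orders sum to 3 (valence 4) → 1 H
  atom 5: C, bond orders sum to 3 (valence 4) → 1 H
  atom 6: C, bond orders sum to 4 (valence 4) → 0 H
  atom 7: C, bond orders sum to 3 (valence 4) → 1 H
  atom 8: C, bond orders sum to 4 (valence 4) → 0 H
  atom 9: O, bond orders sum to 2 (valence 2) → 0 H
  atom 10: O, bond orders sum to 2 (valence 2) → 0 H
  atom 11: C, bond orders sum to 1 (valence 4) → 3 H
Total hydrogens: 8.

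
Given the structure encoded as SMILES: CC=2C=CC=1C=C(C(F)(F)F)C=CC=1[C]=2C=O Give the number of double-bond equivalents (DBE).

8

Degree of unsaturation = (number of rings) + (number of π bonds).
Ring closures in the SMILES: 2.
π bonds: 6 double bonds (each 1 DoU) → 6 DoU from unsaturation.
Total DoU = 2 + 6 = 8.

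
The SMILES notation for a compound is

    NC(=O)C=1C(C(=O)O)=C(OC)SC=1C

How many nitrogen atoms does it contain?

1

Scan the SMILES for N atoms (remember two-letter symbols like Cl and Br are single atoms).
Nitrogen count: 1.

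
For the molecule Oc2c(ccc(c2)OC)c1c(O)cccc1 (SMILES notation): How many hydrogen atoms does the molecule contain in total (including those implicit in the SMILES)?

Walk through each heavy atom and fill implicit hydrogens from standard valence (C 4, N 3, O 2, S 2, halogen 1); for lowercase aromatic atoms, an aromatic c carries 1 H when it has two neighbours and 0 H with three, and aromatic n carries 0 H:
  atom 1: O, bond orders sum to 1 (valence 2) → 1 H
  atom 2: aromatic c, 3 neighbours → 0 H
  atom 3: aromatic c, 3 neighbours → 0 H
  atom 4: aromatic c, 2 neighbours → 1 H
  atom 5: aromatic c, 2 neighbours → 1 H
  atom 6: aromatic c, 3 neighbours → 0 H
  atom 7: aromatic c, 2 neighbours → 1 H
  atom 8: O, bond orders sum to 2 (valence 2) → 0 H
  atom 9: C, bond orders sum to 1 (valence 4) → 3 H
  atom 10: aromatic c, 3 neighbours → 0 H
  atom 11: aromatic c, 3 neighbours → 0 H
  atom 12: O, bond orders sum to 1 (valence 2) → 1 H
  atom 13: aromatic c, 2 neighbours → 1 H
  atom 14: aromatic c, 2 neighbours → 1 H
  atom 15: aromatic c, 2 neighbours → 1 H
  atom 16: aromatic c, 2 neighbours → 1 H
Total hydrogens: 12.

12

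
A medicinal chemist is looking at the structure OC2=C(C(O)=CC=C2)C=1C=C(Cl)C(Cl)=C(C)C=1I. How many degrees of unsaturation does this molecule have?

8

Molecular formula: C13H9Cl2IO2.
DoU = (2C + 2 + N − H − X) / 2, where X is the halogen count and O/S are ignored.
    = (2·13 + 2 + 0 − 9 − 3) / 2 = 16 / 2 = 8.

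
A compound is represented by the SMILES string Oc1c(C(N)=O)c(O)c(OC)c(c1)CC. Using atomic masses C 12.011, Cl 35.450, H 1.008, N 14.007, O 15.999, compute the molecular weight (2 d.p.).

First, the molecular formula is C10H13NO4 (counting implicit H from valence).
  C: 10 × 12.011 = 120.110
  H: 13 × 1.008 = 13.104
  N: 1 × 14.007 = 14.007
  O: 4 × 15.999 = 63.996
Sum: 10×12.011 + 13×1.008 + 1×14.007 + 4×15.999 = 211.217 → 211.22 g/mol.

211.22 g/mol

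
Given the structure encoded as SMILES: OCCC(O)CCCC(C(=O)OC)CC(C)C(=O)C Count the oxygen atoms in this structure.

5

Scan the SMILES for O atoms (remember two-letter symbols like Cl and Br are single atoms).
Oxygen count: 5.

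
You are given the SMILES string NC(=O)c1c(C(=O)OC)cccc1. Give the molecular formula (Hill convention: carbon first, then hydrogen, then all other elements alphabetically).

Walk through each heavy atom and fill implicit hydrogens from standard valence (C 4, N 3, O 2, S 2, halogen 1); for lowercase aromatic atoms, an aromatic c carries 1 H when it has two neighbours and 0 H with three, and aromatic n carries 0 H:
  atom 1: N, bond orders sum to 1 (valence 3) → 2 H
  atom 2: C, bond orders sum to 4 (valence 4) → 0 H
  atom 3: O, bond orders sum to 2 (valence 2) → 0 H
  atom 4: aromatic c, 3 neighbours → 0 H
  atom 5: aromatic c, 3 neighbours → 0 H
  atom 6: C, bond orders sum to 4 (valence 4) → 0 H
  atom 7: O, bond orders sum to 2 (valence 2) → 0 H
  atom 8: O, bond orders sum to 2 (valence 2) → 0 H
  atom 9: C, bond orders sum to 1 (valence 4) → 3 H
  atom 10: aromatic c, 2 neighbours → 1 H
  atom 11: aromatic c, 2 neighbours → 1 H
  atom 12: aromatic c, 2 neighbours → 1 H
  atom 13: aromatic c, 2 neighbours → 1 H
Totals → C:9, H:9, N:1, O:3.

C9H9NO3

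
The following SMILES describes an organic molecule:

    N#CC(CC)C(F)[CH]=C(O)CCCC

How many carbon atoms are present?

Count every carbon token in the SMILES (each C, including those in ring-closure positions and inside branches).
Carbon count: 11.

11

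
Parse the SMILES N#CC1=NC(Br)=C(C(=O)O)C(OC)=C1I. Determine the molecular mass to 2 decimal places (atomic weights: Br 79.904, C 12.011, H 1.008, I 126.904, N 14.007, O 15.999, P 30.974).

382.94 g/mol

First, the molecular formula is C8H4BrIN2O3 (counting implicit H from valence).
  Br: 1 × 79.904 = 79.904
  C: 8 × 12.011 = 96.088
  H: 4 × 1.008 = 4.032
  I: 1 × 126.904 = 126.904
  N: 2 × 14.007 = 28.014
  O: 3 × 15.999 = 47.997
Sum: 1×79.904 + 8×12.011 + 4×1.008 + 1×126.904 + 2×14.007 + 3×15.999 = 382.939 → 382.94 g/mol.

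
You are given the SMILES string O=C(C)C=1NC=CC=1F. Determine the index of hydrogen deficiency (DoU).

Degree of unsaturation = (number of rings) + (number of π bonds).
Ring closures in the SMILES: 1.
π bonds: 3 double bonds (each 1 DoU) → 3 DoU from unsaturation.
Total DoU = 1 + 3 = 4.

4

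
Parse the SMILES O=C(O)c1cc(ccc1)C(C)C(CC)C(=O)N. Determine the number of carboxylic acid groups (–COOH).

1

The carboxylic acid motif appears at heavy-atom position 2 in the SMILES.
Other groups present: 1 amide.
Carboxylic acid count: 1.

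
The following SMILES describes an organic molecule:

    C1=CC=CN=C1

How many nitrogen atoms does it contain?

Scan the SMILES for N atoms (remember two-letter symbols like Cl and Br are single atoms).
Nitrogen count: 1.

1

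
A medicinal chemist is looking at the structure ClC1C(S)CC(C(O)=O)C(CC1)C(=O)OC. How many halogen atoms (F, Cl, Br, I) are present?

Halogen atoms appear at heavy-atom position 1 (1×Cl).
Other groups present: 1 carboxylic acid, 1 ester, 1 thiol.
Halogen count: 1.

1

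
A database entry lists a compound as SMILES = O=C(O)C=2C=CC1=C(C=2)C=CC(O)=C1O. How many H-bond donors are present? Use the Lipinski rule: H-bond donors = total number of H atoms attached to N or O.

3

Donors: find every N or O and count the H atoms it carries.
  atom 1 (O): bond orders sum to 2 → 0 H
  atom 3 (O): bond orders sum to 1 → 1 H
  atom 13 (O): bond orders sum to 1 → 1 H
  atom 15 (O): bond orders sum to 1 → 1 H
Lipinski HBD = 3.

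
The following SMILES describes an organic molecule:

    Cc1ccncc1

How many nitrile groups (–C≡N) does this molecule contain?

Scan the SMILES for the nitrile motif — none present.

0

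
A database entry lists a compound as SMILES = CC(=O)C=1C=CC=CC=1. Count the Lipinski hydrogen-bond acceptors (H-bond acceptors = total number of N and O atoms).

N atoms: 0; O atoms: 1.
Lipinski HBA = 0 + 1 = 1.

1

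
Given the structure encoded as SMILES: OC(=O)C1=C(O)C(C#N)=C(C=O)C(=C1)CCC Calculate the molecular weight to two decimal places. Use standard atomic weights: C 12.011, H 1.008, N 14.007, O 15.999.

233.22 g/mol

First, the molecular formula is C12H11NO4 (counting implicit H from valence).
  C: 12 × 12.011 = 144.132
  H: 11 × 1.008 = 11.088
  N: 1 × 14.007 = 14.007
  O: 4 × 15.999 = 63.996
Sum: 12×12.011 + 11×1.008 + 1×14.007 + 4×15.999 = 233.223 → 233.22 g/mol.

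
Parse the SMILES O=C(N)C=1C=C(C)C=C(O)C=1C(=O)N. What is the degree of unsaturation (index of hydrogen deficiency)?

Degree of unsaturation = (number of rings) + (number of π bonds).
Ring closures in the SMILES: 1.
π bonds: 5 double bonds (each 1 DoU) → 5 DoU from unsaturation.
Total DoU = 1 + 5 = 6.

6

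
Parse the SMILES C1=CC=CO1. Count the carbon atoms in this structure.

4

Count every carbon token in the SMILES (each C, including those in ring-closure positions and inside branches).
Carbon count: 4.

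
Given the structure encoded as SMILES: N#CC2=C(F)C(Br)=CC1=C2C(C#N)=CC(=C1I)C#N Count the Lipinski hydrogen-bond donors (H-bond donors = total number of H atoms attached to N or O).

Donors: find every N or O and count the H atoms it carries.
  atom 1 (N): bond orders sum to 3 → 0 H
  atom 13 (N): bond orders sum to 3 → 0 H
  atom 19 (N): bond orders sum to 3 → 0 H
Lipinski HBD = 0.

0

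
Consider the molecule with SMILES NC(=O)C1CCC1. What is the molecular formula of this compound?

Walk through each heavy atom and fill implicit hydrogens from standard valence (C 4, N 3, O 2, S 2, halogen 1):
  atom 1: N, bond orders sum to 1 (valence 3) → 2 H
  atom 2: C, bond orders sum to 4 (valence 4) → 0 H
  atom 3: O, bond orders sum to 2 (valence 2) → 0 H
  atom 4: C, bond orders sum to 3 (valence 4) → 1 H
  atom 5: C, bond orders sum to 2 (valence 4) → 2 H
  atom 6: C, bond orders sum to 2 (valence 4) → 2 H
  atom 7: C, bond orders sum to 2 (valence 4) → 2 H
Totals → C:5, H:9, N:1, O:1.
In Hill order: C5H9NO.

C5H9NO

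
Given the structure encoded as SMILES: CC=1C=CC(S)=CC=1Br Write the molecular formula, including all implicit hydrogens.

Walk through each heavy atom and fill implicit hydrogens from standard valence (C 4, N 3, O 2, S 2, halogen 1):
  atom 1: C, bond orders sum to 1 (valence 4) → 3 H
  atom 2: C, bond orders sum to 4 (valence 4) → 0 H
  atom 3: C, bond orders sum to 3 (valence 4) → 1 H
  atom 4: C, bond orders sum to 3 (valence 4) → 1 H
  atom 5: C, bond orders sum to 4 (valence 4) → 0 H
  atom 6: S, bond orders sum to 1 (valence 2) → 1 H
  atom 7: C, bond orders sum to 3 (valence 4) → 1 H
  atom 8: C, bond orders sum to 4 (valence 4) → 0 H
  atom 9: Br (halogen, monovalent) → 0 H
Totals → C:7, H:7, Br:1, S:1.

C7H7BrS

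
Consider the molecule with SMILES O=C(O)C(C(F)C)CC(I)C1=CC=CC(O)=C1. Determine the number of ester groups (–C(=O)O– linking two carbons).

0

Scan the SMILES for the ester motif — none present.
Groups that are present: 1 carboxylic acid, 1 hydroxyl.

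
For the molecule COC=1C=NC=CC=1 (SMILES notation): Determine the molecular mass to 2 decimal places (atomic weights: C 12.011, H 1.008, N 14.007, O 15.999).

First, the molecular formula is C6H7NO (counting implicit H from valence).
  C: 6 × 12.011 = 72.066
  H: 7 × 1.008 = 7.056
  N: 1 × 14.007 = 14.007
  O: 1 × 15.999 = 15.999
Sum: 6×12.011 + 7×1.008 + 1×14.007 + 1×15.999 = 109.128 → 109.13 g/mol.

109.13 g/mol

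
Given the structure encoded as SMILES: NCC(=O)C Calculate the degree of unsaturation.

Degree of unsaturation = (number of rings) + (number of π bonds).
Ring closures in the SMILES: 0.
π bonds: 1 double bond (each 1 DoU) → 1 DoU from unsaturation.
Total DoU = 0 + 1 = 1.

1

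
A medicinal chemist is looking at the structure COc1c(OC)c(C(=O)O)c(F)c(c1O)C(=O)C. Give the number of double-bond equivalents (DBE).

6

Molecular formula: C11H11FO6.
DoU = (2C + 2 + N − H − X) / 2, where X is the halogen count and O/S are ignored.
    = (2·11 + 2 + 0 − 11 − 1) / 2 = 12 / 2 = 6.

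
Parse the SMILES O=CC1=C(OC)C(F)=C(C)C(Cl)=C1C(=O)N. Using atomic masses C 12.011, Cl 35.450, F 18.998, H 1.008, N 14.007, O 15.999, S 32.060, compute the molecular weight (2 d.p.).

First, the molecular formula is C10H9ClFNO3 (counting implicit H from valence).
  C: 10 × 12.011 = 120.110
  Cl: 1 × 35.450 = 35.450
  F: 1 × 18.998 = 18.998
  H: 9 × 1.008 = 9.072
  N: 1 × 14.007 = 14.007
  O: 3 × 15.999 = 47.997
Sum: 10×12.011 + 1×35.450 + 1×18.998 + 9×1.008 + 1×14.007 + 3×15.999 = 245.634 → 245.63 g/mol.

245.63 g/mol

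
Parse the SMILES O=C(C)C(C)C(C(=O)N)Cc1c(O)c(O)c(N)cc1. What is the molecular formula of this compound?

Walk through each heavy atom and fill implicit hydrogens from standard valence (C 4, N 3, O 2, S 2, halogen 1); for lowercase aromatic atoms, an aromatic c carries 1 H when it has two neighbours and 0 H with three, and aromatic n carries 0 H:
  atom 1: O, bond orders sum to 2 (valence 2) → 0 H
  atom 2: C, bond orders sum to 4 (valence 4) → 0 H
  atom 3: C, bond orders sum to 1 (valence 4) → 3 H
  atom 4: C, bond orders sum to 3 (valence 4) → 1 H
  atom 5: C, bond orders sum to 1 (valence 4) → 3 H
  atom 6: C, bond orders sum to 3 (valence 4) → 1 H
  atom 7: C, bond orders sum to 4 (valence 4) → 0 H
  atom 8: O, bond orders sum to 2 (valence 2) → 0 H
  atom 9: N, bond orders sum to 1 (valence 3) → 2 H
  atom 10: C, bond orders sum to 2 (valence 4) → 2 H
  atom 11: aromatic c, 3 neighbours → 0 H
  atom 12: aromatic c, 3 neighbours → 0 H
  atom 13: O, bond orders sum to 1 (valence 2) → 1 H
  atom 14: aromatic c, 3 neighbours → 0 H
  atom 15: O, bond orders sum to 1 (valence 2) → 1 H
  atom 16: aromatic c, 3 neighbours → 0 H
  atom 17: N, bond orders sum to 1 (valence 3) → 2 H
  atom 18: aromatic c, 2 neighbours → 1 H
  atom 19: aromatic c, 2 neighbours → 1 H
Totals → C:13, H:18, N:2, O:4.
In Hill order: C13H18N2O4.

C13H18N2O4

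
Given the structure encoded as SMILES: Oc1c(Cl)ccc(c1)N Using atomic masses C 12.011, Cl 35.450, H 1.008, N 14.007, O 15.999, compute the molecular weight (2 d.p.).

143.57 g/mol

First, the molecular formula is C6H6ClNO (counting implicit H from valence).
  C: 6 × 12.011 = 72.066
  Cl: 1 × 35.450 = 35.450
  H: 6 × 1.008 = 6.048
  N: 1 × 14.007 = 14.007
  O: 1 × 15.999 = 15.999
Sum: 6×12.011 + 1×35.450 + 6×1.008 + 1×14.007 + 1×15.999 = 143.570 → 143.57 g/mol.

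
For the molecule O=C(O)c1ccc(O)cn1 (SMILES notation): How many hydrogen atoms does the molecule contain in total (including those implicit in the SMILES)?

Walk through each heavy atom and fill implicit hydrogens from standard valence (C 4, N 3, O 2, S 2, halogen 1); for lowercase aromatic atoms, an aromatic c carries 1 H when it has two neighbours and 0 H with three, and aromatic n carries 0 H:
  atom 1: O, bond orders sum to 2 (valence 2) → 0 H
  atom 2: C, bond orders sum to 4 (valence 4) → 0 H
  atom 3: O, bond orders sum to 1 (valence 2) → 1 H
  atom 4: aromatic c, 3 neighbours → 0 H
  atom 5: aromatic c, 2 neighbours → 1 H
  atom 6: aromatic c, 2 neighbours → 1 H
  atom 7: aromatic c, 3 neighbours → 0 H
  atom 8: O, bond orders sum to 1 (valence 2) → 1 H
  atom 9: aromatic c, 2 neighbours → 1 H
  atom 10: aromatic n, 2 neighbours → 0 H
Total hydrogens: 5.

5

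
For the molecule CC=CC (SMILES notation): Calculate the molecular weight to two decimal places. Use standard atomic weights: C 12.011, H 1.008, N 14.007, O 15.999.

First, the molecular formula is C4H8 (counting implicit H from valence).
  C: 4 × 12.011 = 48.044
  H: 8 × 1.008 = 8.064
Sum: 4×12.011 + 8×1.008 = 56.108 → 56.11 g/mol.

56.11 g/mol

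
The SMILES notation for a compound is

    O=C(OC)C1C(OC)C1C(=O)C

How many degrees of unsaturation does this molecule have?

Molecular formula: C8H12O4.
DoU = (2C + 2 + N − H − X) / 2, where X is the halogen count and O/S are ignored.
    = (2·8 + 2 + 0 − 12 − 0) / 2 = 6 / 2 = 3.

3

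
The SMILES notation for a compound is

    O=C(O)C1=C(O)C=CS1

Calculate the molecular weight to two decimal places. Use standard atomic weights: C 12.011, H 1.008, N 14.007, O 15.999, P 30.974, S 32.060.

144.14 g/mol

First, the molecular formula is C5H4O3S (counting implicit H from valence).
  C: 5 × 12.011 = 60.055
  H: 4 × 1.008 = 4.032
  O: 3 × 15.999 = 47.997
  S: 1 × 32.060 = 32.060
Sum: 5×12.011 + 4×1.008 + 3×15.999 + 1×32.060 = 144.144 → 144.14 g/mol.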